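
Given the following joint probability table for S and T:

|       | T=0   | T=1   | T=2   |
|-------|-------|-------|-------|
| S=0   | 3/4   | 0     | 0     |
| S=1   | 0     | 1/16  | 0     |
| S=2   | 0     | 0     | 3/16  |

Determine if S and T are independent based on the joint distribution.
Marginal P(S) (row sums):
  P(S=0) = 3/4 + 0 + 0 = 3/4
  P(S=1) = 0 + 1/16 + 0 = 1/16
  P(S=2) = 0 + 0 + 3/16 = 3/16
Marginal P(T) (column sums):
  P(T=0) = 3/4 + 0 + 0 = 3/4
  P(T=1) = 0 + 1/16 + 0 = 1/16
  P(T=2) = 0 + 0 + 3/16 = 3/16

S and T are independent iff P(S=i,T=j) = P(S=i)·P(T=j) for every cell.
  P(S=0)·P(T=0) = 3/4 × 3/4 = 9/16, but P(S=0,T=0) = 3/4 ✗

No, S and T are not independent. Quantitatively, I(S;T) > 0:

H(S) = -[(3/4)·log₂(3/4) + (1/16)·log₂(1/16) + (3/16)·log₂(3/16)]
  = 0.3113 + 0.2500 + 0.4528
  = 1.0141 bits
H(T) = -[(3/4)·log₂(3/4) + (1/16)·log₂(1/16) + (3/16)·log₂(3/16)]
  = 0.3113 + 0.2500 + 0.4528
  = 1.0141 bits
H(S,T) = -[(3/4)·log₂(3/4) + (1/16)·log₂(1/16) + (3/16)·log₂(3/16)]
  = 0.3113 + 0.2500 + 0.4528
  = 1.0141 bits
I(S;T) = H(S) + H(T) - H(S,T) = 1.0141 + 1.0141 - 1.0141 = 1.0141 bits > 0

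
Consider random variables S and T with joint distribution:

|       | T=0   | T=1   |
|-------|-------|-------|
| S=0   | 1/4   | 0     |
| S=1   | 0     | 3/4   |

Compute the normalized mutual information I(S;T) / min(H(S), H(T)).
Marginal P(S) (row sums):
  P(S=0) = 1/4 + 0 = 1/4
  P(S=1) = 0 + 3/4 = 3/4
Marginal P(T) (column sums):
  P(T=0) = 1/4 + 0 = 1/4
  P(T=1) = 0 + 3/4 = 3/4

H(S) = -[(1/4)·log₂(1/4) + (3/4)·log₂(3/4)]
  = 0.5000 + 0.3113
  = 0.8113 bits
H(T) = -[(1/4)·log₂(1/4) + (3/4)·log₂(3/4)]
  = 0.5000 + 0.3113
  = 0.8113 bits
H(S,T) = -[(1/4)·log₂(1/4) + (3/4)·log₂(3/4)]
  = 0.5000 + 0.3113
  = 0.8113 bits

I(S;T) = H(S) + H(T) - H(S,T)
  = 0.8113 + 0.8113 - 0.8113
  = 0.8113 bits

min(H(S), H(T)) = min(0.8113, 0.8113) = 0.8113 bits
Normalized MI = 0.8113 / 0.8113 = 1.0000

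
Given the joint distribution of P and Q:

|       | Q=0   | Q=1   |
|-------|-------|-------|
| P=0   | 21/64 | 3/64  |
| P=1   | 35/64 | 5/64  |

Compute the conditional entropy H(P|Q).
Marginal P(Q) (column sums):
  P(Q=0) = 21/64 + 35/64 = 7/8
  P(Q=1) = 3/64 + 5/64 = 1/8

H(P|Q) = -Σ P(P,Q)·log₂ P(P|Q), where P(P|Q) = P(P,Q) / P(Q)
  (P=0,Q=0): P(P|Q) = (21/64)/(7/8) = 3/8;  -(21/64)·log₂(3/8) = 0.4643
  (P=0,Q=1): P(P|Q) = (3/64)/(1/8) = 3/8;  -(3/64)·log₂(3/8) = 0.0663
  (P=1,Q=0): P(P|Q) = (35/64)/(7/8) = 5/8;  -(35/64)·log₂(5/8) = 0.3708
  (P=1,Q=1): P(P|Q) = (5/64)/(1/8) = 5/8;  -(5/64)·log₂(5/8) = 0.0530
H(P|Q) = 0.4643 + 0.0663 + 0.3708 + 0.0530
  = 0.9544 bits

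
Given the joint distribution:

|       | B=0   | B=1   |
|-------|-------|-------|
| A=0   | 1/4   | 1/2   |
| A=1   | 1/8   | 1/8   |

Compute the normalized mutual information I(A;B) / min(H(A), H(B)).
Marginal P(A) (row sums):
  P(A=0) = 1/4 + 1/2 = 3/4
  P(A=1) = 1/8 + 1/8 = 1/4
Marginal P(B) (column sums):
  P(B=0) = 1/4 + 1/8 = 3/8
  P(B=1) = 1/2 + 1/8 = 5/8

H(A) = -[(3/4)·log₂(3/4) + (1/4)·log₂(1/4)]
  = 0.3113 + 0.5000
  = 0.8113 bits
H(B) = -[(3/8)·log₂(3/8) + (5/8)·log₂(5/8)]
  = 0.5306 + 0.4238
  = 0.9544 bits
H(A,B) = -[(1/4)·log₂(1/4) + (1/2)·log₂(1/2) + (1/8)·log₂(1/8) + (1/8)·log₂(1/8)]
  = 0.5000 + 0.5000 + 0.3750 + 0.3750
  = 1.7500 bits

I(A;B) = H(A) + H(B) - H(A,B)
  = 0.8113 + 0.9544 - 1.7500
  = 0.0157 bits

min(H(A), H(B)) = min(0.8113, 0.9544) = 0.8113 bits
Normalized MI = 0.0157 / 0.8113 = 0.0194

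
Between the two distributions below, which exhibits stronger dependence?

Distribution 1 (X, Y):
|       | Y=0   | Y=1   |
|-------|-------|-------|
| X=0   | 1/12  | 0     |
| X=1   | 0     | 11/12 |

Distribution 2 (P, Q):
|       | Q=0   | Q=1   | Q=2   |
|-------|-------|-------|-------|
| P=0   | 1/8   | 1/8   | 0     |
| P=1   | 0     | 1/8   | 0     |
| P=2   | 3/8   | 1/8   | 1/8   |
Distribution 1 (X, Y):
Marginal P(X) (row sums):
  P(X=0) = 1/12 + 0 = 1/12
  P(X=1) = 0 + 11/12 = 11/12
Marginal P(Y) (column sums):
  P(Y=0) = 1/12 + 0 = 1/12
  P(Y=1) = 0 + 11/12 = 11/12

H(X) = -[(1/12)·log₂(1/12) + (11/12)·log₂(11/12)]
  = 0.2987 + 0.1151
  = 0.4138 bits
H(Y) = -[(1/12)·log₂(1/12) + (11/12)·log₂(11/12)]
  = 0.2987 + 0.1151
  = 0.4138 bits
H(X,Y) = -[(1/12)·log₂(1/12) + (11/12)·log₂(11/12)]
  = 0.2987 + 0.1151
  = 0.4138 bits

I(X;Y) = H(X) + H(Y) - H(X,Y)
  = 0.4138 + 0.4138 - 0.4138
  = 0.4138 bits

Distribution 2 (P, Q):
Marginal P(P) (row sums):
  P(P=0) = 1/8 + 1/8 + 0 = 1/4
  P(P=1) = 0 + 1/8 + 0 = 1/8
  P(P=2) = 3/8 + 1/8 + 1/8 = 5/8
Marginal P(Q) (column sums):
  P(Q=0) = 1/8 + 0 + 3/8 = 1/2
  P(Q=1) = 1/8 + 1/8 + 1/8 = 3/8
  P(Q=2) = 0 + 0 + 1/8 = 1/8

H(P) = -[(1/4)·log₂(1/4) + (1/8)·log₂(1/8) + (5/8)·log₂(5/8)]
  = 0.5000 + 0.3750 + 0.4238
  = 1.2988 bits
H(Q) = -[(1/2)·log₂(1/2) + (3/8)·log₂(3/8) + (1/8)·log₂(1/8)]
  = 0.5000 + 0.5306 + 0.3750
  = 1.4056 bits
H(P,Q) = -[(1/8)·log₂(1/8) + (1/8)·log₂(1/8) + (1/8)·log₂(1/8) + (3/8)·log₂(3/8) + (1/8)·log₂(1/8) + (1/8)·log₂(1/8)]
  = 0.3750 + 0.3750 + 0.3750 + 0.5306 + 0.3750 + 0.3750
  = 2.4056 bits

I(P;Q) = H(P) + H(Q) - H(P,Q)
  = 1.2988 + 1.4056 - 2.4056
  = 0.2988 bits

I(X;Y) = 0.4138 bits > I(P;Q) = 0.2988 bits, so (X, Y) has the higher mutual information (stronger dependence).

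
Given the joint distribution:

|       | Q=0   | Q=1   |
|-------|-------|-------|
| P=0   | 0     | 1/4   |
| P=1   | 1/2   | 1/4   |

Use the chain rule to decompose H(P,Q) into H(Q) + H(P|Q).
By the chain rule: H(P,Q) = H(Q) + H(P|Q)

Marginal P(Q) (column sums):
  P(Q=0) = 0 + 1/2 = 1/2
  P(Q=1) = 1/4 + 1/4 = 1/2
H(Q) = -[(1/2)·log₂(1/2) + (1/2)·log₂(1/2)]
  = 0.5000 + 0.5000
  = 1.0000 bits
H(P|Q) = -Σ P(P,Q)·log₂ P(P|Q), where P(P|Q) = P(P,Q) / P(Q)
  (cells with P(P,Q) = 0 contribute 0)
  (P=0,Q=1): P(P|Q) = (1/4)/(1/2) = 1/2;  -(1/4)·log₂(1/2) = 0.2500
  (P=1,Q=0): P(P|Q) = (1/2)/(1/2) = 1;  -(1/2)·log₂(1) = 0.0000
  (P=1,Q=1): P(P|Q) = (1/4)/(1/2) = 1/2;  -(1/4)·log₂(1/2) = 0.2500
H(P|Q) = 0.2500 + 0.0000 + 0.2500
  = 0.5000 bits

H(P,Q) = H(Q) + H(P|Q) = 1.0000 + 0.5000 = 1.5000 bits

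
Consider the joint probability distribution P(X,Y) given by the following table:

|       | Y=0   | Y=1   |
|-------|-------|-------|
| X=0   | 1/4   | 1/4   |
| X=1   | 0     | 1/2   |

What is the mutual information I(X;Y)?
Marginal P(X) (row sums):
  P(X=0) = 1/4 + 1/4 = 1/2
  P(X=1) = 0 + 1/2 = 1/2
Marginal P(Y) (column sums):
  P(Y=0) = 1/4 + 0 = 1/4
  P(Y=1) = 1/4 + 1/2 = 3/4

H(X) = -[(1/2)·log₂(1/2) + (1/2)·log₂(1/2)]
  = 0.5000 + 0.5000
  = 1.0000 bits
H(Y) = -[(1/4)·log₂(1/4) + (3/4)·log₂(3/4)]
  = 0.5000 + 0.3113
  = 0.8113 bits
H(X,Y) = -[(1/4)·log₂(1/4) + (1/4)·log₂(1/4) + (1/2)·log₂(1/2)]
  = 0.5000 + 0.5000 + 0.5000
  = 1.5000 bits

I(X;Y) = H(X) + H(Y) - H(X,Y)
  = 1.0000 + 0.8113 - 1.5000
  = 0.3113 bits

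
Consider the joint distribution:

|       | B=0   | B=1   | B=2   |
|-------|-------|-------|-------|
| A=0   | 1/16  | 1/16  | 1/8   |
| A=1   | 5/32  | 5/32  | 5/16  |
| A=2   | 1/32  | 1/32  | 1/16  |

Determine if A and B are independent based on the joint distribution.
Marginal P(A) (row sums):
  P(A=0) = 1/16 + 1/16 + 1/8 = 1/4
  P(A=1) = 5/32 + 5/32 + 5/16 = 5/8
  P(A=2) = 1/32 + 1/32 + 1/16 = 1/8
Marginal P(B) (column sums):
  P(B=0) = 1/16 + 5/32 + 1/32 = 1/4
  P(B=1) = 1/16 + 5/32 + 1/32 = 1/4
  P(B=2) = 1/8 + 5/16 + 1/16 = 1/2

A and B are independent iff P(A=i,B=j) = P(A=i)·P(B=j) for every cell.
  P(A=0)·P(B=0) = 1/4 × 1/4 = 1/16 = P(A=0,B=0) ✓
  P(A=0)·P(B=1) = 1/4 × 1/4 = 1/16 = P(A=0,B=1) ✓
  P(A=0)·P(B=2) = 1/4 × 1/2 = 1/8 = P(A=0,B=2) ✓
  P(A=1)·P(B=0) = 5/8 × 1/4 = 5/32 = P(A=1,B=0) ✓
  P(A=1)·P(B=1) = 5/8 × 1/4 = 5/32 = P(A=1,B=1) ✓
  P(A=1)·P(B=2) = 5/8 × 1/2 = 5/16 = P(A=1,B=2) ✓
  P(A=2)·P(B=0) = 1/8 × 1/4 = 1/32 = P(A=2,B=0) ✓
  P(A=2)·P(B=1) = 1/8 × 1/4 = 1/32 = P(A=2,B=1) ✓
  P(A=2)·P(B=2) = 1/8 × 1/2 = 1/16 = P(A=2,B=2) ✓

Yes, A and B are independent: every cell factors, so I(A;B) = 0 bits.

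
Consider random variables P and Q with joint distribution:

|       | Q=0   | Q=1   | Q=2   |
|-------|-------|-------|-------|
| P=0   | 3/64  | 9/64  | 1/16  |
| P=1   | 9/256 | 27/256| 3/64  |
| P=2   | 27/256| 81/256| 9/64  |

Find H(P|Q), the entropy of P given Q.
Marginal P(Q) (column sums):
  P(Q=0) = 3/64 + 9/256 + 27/256 = 3/16
  P(Q=1) = 9/64 + 27/256 + 81/256 = 9/16
  P(Q=2) = 1/16 + 3/64 + 9/64 = 1/4

H(P|Q) = -Σ P(P,Q)·log₂ P(P|Q), where P(P|Q) = P(P,Q) / P(Q)
  (P=0,Q=0): P(P|Q) = (3/64)/(3/16) = 1/4;  -(3/64)·log₂(1/4) = 0.0938
  (P=0,Q=1): P(P|Q) = (9/64)/(9/16) = 1/4;  -(9/64)·log₂(1/4) = 0.2813
  (P=0,Q=2): P(P|Q) = (1/16)/(1/4) = 1/4;  -(1/16)·log₂(1/4) = 0.1250
  (P=1,Q=0): P(P|Q) = (9/256)/(3/16) = 3/16;  -(9/256)·log₂(3/16) = 0.0849
  (P=1,Q=1): P(P|Q) = (27/256)/(9/16) = 3/16;  -(27/256)·log₂(3/16) = 0.2547
  (P=1,Q=2): P(P|Q) = (3/64)/(1/4) = 3/16;  -(3/64)·log₂(3/16) = 0.1132
  (P=2,Q=0): P(P|Q) = (27/256)/(3/16) = 9/16;  -(27/256)·log₂(9/16) = 0.0875
  (P=2,Q=1): P(P|Q) = (81/256)/(9/16) = 9/16;  -(81/256)·log₂(9/16) = 0.2626
  (P=2,Q=2): P(P|Q) = (9/64)/(1/4) = 9/16;  -(9/64)·log₂(9/16) = 0.1167
H(P|Q) = 0.0938 + 0.2813 + 0.1250 + 0.0849 + 0.2547 + 0.1132 + 0.0875 + 0.2626 + 0.1167
  = 1.4197 bits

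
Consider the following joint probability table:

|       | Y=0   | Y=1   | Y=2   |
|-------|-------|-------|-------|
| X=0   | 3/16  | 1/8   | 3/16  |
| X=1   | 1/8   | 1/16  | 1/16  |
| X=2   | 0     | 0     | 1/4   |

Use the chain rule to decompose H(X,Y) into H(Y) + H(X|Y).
By the chain rule: H(X,Y) = H(Y) + H(X|Y)

Marginal P(Y) (column sums):
  P(Y=0) = 3/16 + 1/8 + 0 = 5/16
  P(Y=1) = 1/8 + 1/16 + 0 = 3/16
  P(Y=2) = 3/16 + 1/16 + 1/4 = 1/2
H(Y) = -[(5/16)·log₂(5/16) + (3/16)·log₂(3/16) + (1/2)·log₂(1/2)]
  = 0.5244 + 0.4528 + 0.5000
  = 1.4772 bits
H(X|Y) = -Σ P(X,Y)·log₂ P(X|Y), where P(X|Y) = P(X,Y) / P(Y)
  (cells with P(X,Y) = 0 contribute 0)
  (X=0,Y=0): P(X|Y) = (3/16)/(5/16) = 3/5;  -(3/16)·log₂(3/5) = 0.1382
  (X=0,Y=1): P(X|Y) = (1/8)/(3/16) = 2/3;  -(1/8)·log₂(2/3) = 0.0731
  (X=0,Y=2): P(X|Y) = (3/16)/(1/2) = 3/8;  -(3/16)·log₂(3/8) = 0.2653
  (X=1,Y=0): P(X|Y) = (1/8)/(5/16) = 2/5;  -(1/8)·log₂(2/5) = 0.1652
  (X=1,Y=1): P(X|Y) = (1/16)/(3/16) = 1/3;  -(1/16)·log₂(1/3) = 0.0991
  (X=1,Y=2): P(X|Y) = (1/16)/(1/2) = 1/8;  -(1/16)·log₂(1/8) = 0.1875
  (X=2,Y=2): P(X|Y) = (1/4)/(1/2) = 1/2;  -(1/4)·log₂(1/2) = 0.2500
H(X|Y) = 0.1382 + 0.0731 + 0.2653 + 0.1652 + 0.0991 + 0.1875 + 0.2500
  = 1.1784 bits

H(X,Y) = H(Y) + H(X|Y) = 1.4772 + 1.1784 = 2.6556 bits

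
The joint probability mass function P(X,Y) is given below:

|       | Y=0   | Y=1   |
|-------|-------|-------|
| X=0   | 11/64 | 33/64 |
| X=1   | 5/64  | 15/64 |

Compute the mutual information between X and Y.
Marginal P(X) (row sums):
  P(X=0) = 11/64 + 33/64 = 11/16
  P(X=1) = 5/64 + 15/64 = 5/16
Marginal P(Y) (column sums):
  P(Y=0) = 11/64 + 5/64 = 1/4
  P(Y=1) = 33/64 + 15/64 = 3/4

H(X) = -[(11/16)·log₂(11/16) + (5/16)·log₂(5/16)]
  = 0.3716 + 0.5244
  = 0.8960 bits
H(Y) = -[(1/4)·log₂(1/4) + (3/4)·log₂(3/4)]
  = 0.5000 + 0.3113
  = 0.8113 bits
H(X,Y) = -[(11/64)·log₂(11/64) + (33/64)·log₂(33/64) + (5/64)·log₂(5/64) + (15/64)·log₂(15/64)]
  = 0.4367 + 0.4927 + 0.2873 + 0.4906
  = 1.7073 bits

I(X;Y) = H(X) + H(Y) - H(X,Y)
  = 0.8960 + 0.8113 - 1.7073
  = 0.0000 bits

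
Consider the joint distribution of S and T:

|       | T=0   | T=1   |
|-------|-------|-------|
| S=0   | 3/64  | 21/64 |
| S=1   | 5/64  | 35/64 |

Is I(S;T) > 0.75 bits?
Marginal P(S) (row sums):
  P(S=0) = 3/64 + 21/64 = 3/8
  P(S=1) = 5/64 + 35/64 = 5/8
Marginal P(T) (column sums):
  P(T=0) = 3/64 + 5/64 = 1/8
  P(T=1) = 21/64 + 35/64 = 7/8

H(S) = -[(3/8)·log₂(3/8) + (5/8)·log₂(5/8)]
  = 0.5306 + 0.4238
  = 0.9544 bits
H(T) = -[(1/8)·log₂(1/8) + (7/8)·log₂(7/8)]
  = 0.3750 + 0.1686
  = 0.5436 bits
H(S,T) = -[(3/64)·log₂(3/64) + (21/64)·log₂(21/64) + (5/64)·log₂(5/64) + (35/64)·log₂(35/64)]
  = 0.2070 + 0.5275 + 0.2873 + 0.4762
  = 1.4980 bits

I(S;T) = H(S) + H(T) - H(S,T)
  = 0.9544 + 0.5436 - 1.4980
  = 0.0000 bits

No. I(S;T) = 0.0000 bits, which is ≤ 0.75 bits.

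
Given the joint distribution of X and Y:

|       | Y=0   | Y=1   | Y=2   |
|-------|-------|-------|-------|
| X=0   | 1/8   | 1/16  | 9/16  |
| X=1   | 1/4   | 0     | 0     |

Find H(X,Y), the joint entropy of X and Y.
H(X,Y) = -Σ P(X,Y) log₂ P(X,Y), summed over the non-zero cells:
H(X,Y) = -[(1/8)·log₂(1/8) + (1/16)·log₂(1/16) + (9/16)·log₂(9/16) + (1/4)·log₂(1/4)]
  = 0.3750 + 0.2500 + 0.4669 + 0.5000
  = 1.5919 bits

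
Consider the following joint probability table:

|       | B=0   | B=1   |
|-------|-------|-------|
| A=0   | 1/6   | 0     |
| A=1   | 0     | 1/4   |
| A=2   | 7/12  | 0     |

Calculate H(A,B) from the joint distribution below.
H(A,B) = -Σ P(A,B) log₂ P(A,B), summed over the non-zero cells:
H(A,B) = -[(1/6)·log₂(1/6) + (1/4)·log₂(1/4) + (7/12)·log₂(7/12)]
  = 0.4308 + 0.5000 + 0.4536
  = 1.3844 bits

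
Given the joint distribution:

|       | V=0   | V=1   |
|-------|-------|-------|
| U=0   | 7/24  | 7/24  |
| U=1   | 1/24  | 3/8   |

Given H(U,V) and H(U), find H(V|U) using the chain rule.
From the chain rule: H(U,V) = H(U) + H(V|U)
Therefore: H(V|U) = H(U,V) - H(U)

H(U,V) = -[(7/24)·log₂(7/24) + (7/24)·log₂(7/24) + (1/24)·log₂(1/24) + (3/8)·log₂(3/8)]
  = 0.5185 + 0.5185 + 0.1910 + 0.5306
  = 1.7586 bits
Marginal P(U) (row sums):
  P(U=0) = 7/24 + 7/24 = 7/12
  P(U=1) = 1/24 + 3/8 = 5/12
H(U) = -[(7/12)·log₂(7/12) + (5/12)·log₂(5/12)]
  = 0.4536 + 0.5263
  = 0.9799 bits

H(V|U) = 1.7586 - 0.9799 = 0.7787 bits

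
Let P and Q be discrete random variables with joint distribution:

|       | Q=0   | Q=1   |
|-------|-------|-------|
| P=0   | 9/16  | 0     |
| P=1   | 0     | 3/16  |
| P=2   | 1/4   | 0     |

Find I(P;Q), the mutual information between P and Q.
Marginal P(P) (row sums):
  P(P=0) = 9/16 + 0 = 9/16
  P(P=1) = 0 + 3/16 = 3/16
  P(P=2) = 1/4 + 0 = 1/4
Marginal P(Q) (column sums):
  P(Q=0) = 9/16 + 0 + 1/4 = 13/16
  P(Q=1) = 0 + 3/16 + 0 = 3/16

H(P) = -[(9/16)·log₂(9/16) + (3/16)·log₂(3/16) + (1/4)·log₂(1/4)]
  = 0.4669 + 0.4528 + 0.5000
  = 1.4197 bits
H(Q) = -[(13/16)·log₂(13/16) + (3/16)·log₂(3/16)]
  = 0.2434 + 0.4528
  = 0.6962 bits
H(P,Q) = -[(9/16)·log₂(9/16) + (3/16)·log₂(3/16) + (1/4)·log₂(1/4)]
  = 0.4669 + 0.4528 + 0.5000
  = 1.4197 bits

I(P;Q) = H(P) + H(Q) - H(P,Q)
  = 1.4197 + 0.6962 - 1.4197
  = 0.6962 bits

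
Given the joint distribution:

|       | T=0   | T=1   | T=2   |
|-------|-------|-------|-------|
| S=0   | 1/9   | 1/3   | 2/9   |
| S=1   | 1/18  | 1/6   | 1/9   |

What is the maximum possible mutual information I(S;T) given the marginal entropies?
The upper bound on mutual information is I(S;T) ≤ min(H(S), H(T)).

Marginal P(S) (row sums):
  P(S=0) = 1/9 + 1/3 + 2/9 = 2/3
  P(S=1) = 1/18 + 1/6 + 1/9 = 1/3
Marginal P(T) (column sums):
  P(T=0) = 1/9 + 1/18 = 1/6
  P(T=1) = 1/3 + 1/6 = 1/2
  P(T=2) = 2/9 + 1/9 = 1/3

H(S) = -[(2/3)·log₂(2/3) + (1/3)·log₂(1/3)]
  = 0.3900 + 0.5283
  = 0.9183 bits
H(T) = -[(1/6)·log₂(1/6) + (1/2)·log₂(1/2) + (1/3)·log₂(1/3)]
  = 0.4308 + 0.5000 + 0.5283
  = 1.4591 bits

Maximum possible I(S;T) = min(0.9183, 1.4591) = 0.9183 bits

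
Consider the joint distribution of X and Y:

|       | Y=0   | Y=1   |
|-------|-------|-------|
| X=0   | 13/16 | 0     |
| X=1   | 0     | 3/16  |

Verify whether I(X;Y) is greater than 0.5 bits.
Marginal P(X) (row sums):
  P(X=0) = 13/16 + 0 = 13/16
  P(X=1) = 0 + 3/16 = 3/16
Marginal P(Y) (column sums):
  P(Y=0) = 13/16 + 0 = 13/16
  P(Y=1) = 0 + 3/16 = 3/16

H(X) = -[(13/16)·log₂(13/16) + (3/16)·log₂(3/16)]
  = 0.2434 + 0.4528
  = 0.6962 bits
H(Y) = -[(13/16)·log₂(13/16) + (3/16)·log₂(3/16)]
  = 0.2434 + 0.4528
  = 0.6962 bits
H(X,Y) = -[(13/16)·log₂(13/16) + (3/16)·log₂(3/16)]
  = 0.2434 + 0.4528
  = 0.6962 bits

I(X;Y) = H(X) + H(Y) - H(X,Y)
  = 0.6962 + 0.6962 - 0.6962
  = 0.6962 bits

Yes. I(X;Y) = 0.6962 bits, which is > 0.5 bits.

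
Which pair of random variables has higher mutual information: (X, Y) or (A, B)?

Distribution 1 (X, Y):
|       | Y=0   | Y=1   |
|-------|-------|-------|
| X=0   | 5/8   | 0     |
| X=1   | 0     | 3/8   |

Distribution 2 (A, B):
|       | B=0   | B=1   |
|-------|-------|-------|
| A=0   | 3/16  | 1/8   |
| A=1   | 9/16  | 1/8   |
Distribution 1 (X, Y):
Marginal P(X) (row sums):
  P(X=0) = 5/8 + 0 = 5/8
  P(X=1) = 0 + 3/8 = 3/8
Marginal P(Y) (column sums):
  P(Y=0) = 5/8 + 0 = 5/8
  P(Y=1) = 0 + 3/8 = 3/8

H(X) = -[(5/8)·log₂(5/8) + (3/8)·log₂(3/8)]
  = 0.4238 + 0.5306
  = 0.9544 bits
H(Y) = -[(5/8)·log₂(5/8) + (3/8)·log₂(3/8)]
  = 0.4238 + 0.5306
  = 0.9544 bits
H(X,Y) = -[(5/8)·log₂(5/8) + (3/8)·log₂(3/8)]
  = 0.4238 + 0.5306
  = 0.9544 bits

I(X;Y) = H(X) + H(Y) - H(X,Y)
  = 0.9544 + 0.9544 - 0.9544
  = 0.9544 bits

Distribution 2 (A, B):
Marginal P(A) (row sums):
  P(A=0) = 3/16 + 1/8 = 5/16
  P(A=1) = 9/16 + 1/8 = 11/16
Marginal P(B) (column sums):
  P(B=0) = 3/16 + 9/16 = 3/4
  P(B=1) = 1/8 + 1/8 = 1/4

H(A) = -[(5/16)·log₂(5/16) + (11/16)·log₂(11/16)]
  = 0.5244 + 0.3716
  = 0.8960 bits
H(B) = -[(3/4)·log₂(3/4) + (1/4)·log₂(1/4)]
  = 0.3113 + 0.5000
  = 0.8113 bits
H(A,B) = -[(3/16)·log₂(3/16) + (1/8)·log₂(1/8) + (9/16)·log₂(9/16) + (1/8)·log₂(1/8)]
  = 0.4528 + 0.3750 + 0.4669 + 0.3750
  = 1.6697 bits

I(A;B) = H(A) + H(B) - H(A,B)
  = 0.8960 + 0.8113 - 1.6697
  = 0.0376 bits

I(X;Y) = 0.9544 bits > I(A;B) = 0.0376 bits, so (X, Y) has the higher mutual information (stronger dependence).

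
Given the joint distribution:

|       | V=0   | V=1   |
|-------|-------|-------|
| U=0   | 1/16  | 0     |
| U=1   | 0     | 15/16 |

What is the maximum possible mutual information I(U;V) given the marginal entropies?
The upper bound on mutual information is I(U;V) ≤ min(H(U), H(V)).

Marginal P(U) (row sums):
  P(U=0) = 1/16 + 0 = 1/16
  P(U=1) = 0 + 15/16 = 15/16
Marginal P(V) (column sums):
  P(V=0) = 1/16 + 0 = 1/16
  P(V=1) = 0 + 15/16 = 15/16

H(U) = -[(1/16)·log₂(1/16) + (15/16)·log₂(15/16)]
  = 0.2500 + 0.0873
  = 0.3373 bits
H(V) = -[(1/16)·log₂(1/16) + (15/16)·log₂(15/16)]
  = 0.2500 + 0.0873
  = 0.3373 bits

Maximum possible I(U;V) = min(0.3373, 0.3373) = 0.3373 bits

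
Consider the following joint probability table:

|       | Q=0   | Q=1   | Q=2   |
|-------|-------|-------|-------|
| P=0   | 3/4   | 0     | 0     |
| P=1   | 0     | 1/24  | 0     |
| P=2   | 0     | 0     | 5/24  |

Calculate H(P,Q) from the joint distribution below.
H(P,Q) = -Σ P(P,Q) log₂ P(P,Q), summed over the non-zero cells:
H(P,Q) = -[(3/4)·log₂(3/4) + (1/24)·log₂(1/24) + (5/24)·log₂(5/24)]
  = 0.3113 + 0.1910 + 0.4715
  = 0.9738 bits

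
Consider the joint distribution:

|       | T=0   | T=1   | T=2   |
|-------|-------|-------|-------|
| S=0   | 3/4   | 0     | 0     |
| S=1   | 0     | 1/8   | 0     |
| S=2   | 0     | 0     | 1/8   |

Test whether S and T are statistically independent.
Marginal P(S) (row sums):
  P(S=0) = 3/4 + 0 + 0 = 3/4
  P(S=1) = 0 + 1/8 + 0 = 1/8
  P(S=2) = 0 + 0 + 1/8 = 1/8
Marginal P(T) (column sums):
  P(T=0) = 3/4 + 0 + 0 = 3/4
  P(T=1) = 0 + 1/8 + 0 = 1/8
  P(T=2) = 0 + 0 + 1/8 = 1/8

S and T are independent iff P(S=i,T=j) = P(S=i)·P(T=j) for every cell.
  P(S=0)·P(T=0) = 3/4 × 3/4 = 9/16, but P(S=0,T=0) = 3/4 ✗

No, S and T are not independent. Quantitatively, I(S;T) > 0:

H(S) = -[(3/4)·log₂(3/4) + (1/8)·log₂(1/8) + (1/8)·log₂(1/8)]
  = 0.3113 + 0.3750 + 0.3750
  = 1.0613 bits
H(T) = -[(3/4)·log₂(3/4) + (1/8)·log₂(1/8) + (1/8)·log₂(1/8)]
  = 0.3113 + 0.3750 + 0.3750
  = 1.0613 bits
H(S,T) = -[(3/4)·log₂(3/4) + (1/8)·log₂(1/8) + (1/8)·log₂(1/8)]
  = 0.3113 + 0.3750 + 0.3750
  = 1.0613 bits
I(S;T) = H(S) + H(T) - H(S,T) = 1.0613 + 1.0613 - 1.0613 = 1.0613 bits > 0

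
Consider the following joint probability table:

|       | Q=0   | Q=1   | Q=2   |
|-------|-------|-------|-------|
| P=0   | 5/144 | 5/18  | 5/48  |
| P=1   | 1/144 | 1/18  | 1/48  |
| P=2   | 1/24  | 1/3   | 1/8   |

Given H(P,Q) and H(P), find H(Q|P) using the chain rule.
From the chain rule: H(P,Q) = H(P) + H(Q|P)
Therefore: H(Q|P) = H(P,Q) - H(P)

H(P,Q) = -[(5/144)·log₂(5/144) + (5/18)·log₂(5/18) + (5/48)·log₂(5/48) + (1/144)·log₂(1/144) + (1/18)·log₂(1/18) + (1/48)·log₂(1/48) + (1/24)·log₂(1/24) + (1/3)·log₂(1/3) + (1/8)·log₂(1/8)]
  = 0.1683 + 0.5133 + 0.3399 + 0.0498 + 0.2317 + 0.1164 + 0.1910 + 0.5283 + 0.3750
  = 2.5137 bits
Marginal P(P) (row sums):
  P(P=0) = 5/144 + 5/18 + 5/48 = 5/12
  P(P=1) = 1/144 + 1/18 + 1/48 = 1/12
  P(P=2) = 1/24 + 1/3 + 1/8 = 1/2
H(P) = -[(5/12)·log₂(5/12) + (1/12)·log₂(1/12) + (1/2)·log₂(1/2)]
  = 0.5263 + 0.2987 + 0.5000
  = 1.3250 bits

H(Q|P) = 2.5137 - 1.3250 = 1.1887 bits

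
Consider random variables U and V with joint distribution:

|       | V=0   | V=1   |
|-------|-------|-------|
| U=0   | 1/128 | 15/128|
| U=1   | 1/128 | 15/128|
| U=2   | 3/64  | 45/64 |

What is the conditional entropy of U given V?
Marginal P(V) (column sums):
  P(V=0) = 1/128 + 1/128 + 3/64 = 1/16
  P(V=1) = 15/128 + 15/128 + 45/64 = 15/16

H(U|V) = -Σ P(U,V)·log₂ P(U|V), where P(U|V) = P(U,V) / P(V)
  (U=0,V=0): P(U|V) = (1/128)/(1/16) = 1/8;  -(1/128)·log₂(1/8) = 0.0234
  (U=0,V=1): P(U|V) = (15/128)/(15/16) = 1/8;  -(15/128)·log₂(1/8) = 0.3516
  (U=1,V=0): P(U|V) = (1/128)/(1/16) = 1/8;  -(1/128)·log₂(1/8) = 0.0234
  (U=1,V=1): P(U|V) = (15/128)/(15/16) = 1/8;  -(15/128)·log₂(1/8) = 0.3516
  (U=2,V=0): P(U|V) = (3/64)/(1/16) = 3/4;  -(3/64)·log₂(3/4) = 0.0195
  (U=2,V=1): P(U|V) = (45/64)/(15/16) = 3/4;  -(45/64)·log₂(3/4) = 0.2918
H(U|V) = 0.0234 + 0.3516 + 0.0234 + 0.3516 + 0.0195 + 0.2918
  = 1.0613 bits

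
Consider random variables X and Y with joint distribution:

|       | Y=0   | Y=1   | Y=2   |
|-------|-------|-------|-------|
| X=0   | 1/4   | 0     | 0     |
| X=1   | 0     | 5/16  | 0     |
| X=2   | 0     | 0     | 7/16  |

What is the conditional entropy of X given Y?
Marginal P(Y) (column sums):
  P(Y=0) = 1/4 + 0 + 0 = 1/4
  P(Y=1) = 0 + 5/16 + 0 = 5/16
  P(Y=2) = 0 + 0 + 7/16 = 7/16

H(X|Y) = -Σ P(X,Y)·log₂ P(X|Y), where P(X|Y) = P(X,Y) / P(Y)
  (cells with P(X,Y) = 0 contribute 0)
  (X=0,Y=0): P(X|Y) = (1/4)/(1/4) = 1;  -(1/4)·log₂(1) = 0.0000
  (X=1,Y=1): P(X|Y) = (5/16)/(5/16) = 1;  -(5/16)·log₂(1) = 0.0000
  (X=2,Y=2): P(X|Y) = (7/16)/(7/16) = 1;  -(7/16)·log₂(1) = 0.0000
H(X|Y) = 0.0000 + 0.0000 + 0.0000
  = 0.0000 bits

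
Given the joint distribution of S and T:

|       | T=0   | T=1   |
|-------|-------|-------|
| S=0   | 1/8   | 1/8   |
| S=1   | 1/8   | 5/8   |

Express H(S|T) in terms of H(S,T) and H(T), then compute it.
H(S|T) = H(S,T) - H(T)

Marginal P(T) (column sums):
  P(T=0) = 1/8 + 1/8 = 1/4
  P(T=1) = 1/8 + 5/8 = 3/4

H(S,T) = -[(1/8)·log₂(1/8) + (1/8)·log₂(1/8) + (1/8)·log₂(1/8) + (5/8)·log₂(5/8)]
  = 0.3750 + 0.3750 + 0.3750 + 0.4238
  = 1.5488 bits
H(T) = -[(1/4)·log₂(1/4) + (3/4)·log₂(3/4)]
  = 0.5000 + 0.3113
  = 0.8113 bits

H(S|T) = 1.5488 - 0.8113 = 0.7375 bits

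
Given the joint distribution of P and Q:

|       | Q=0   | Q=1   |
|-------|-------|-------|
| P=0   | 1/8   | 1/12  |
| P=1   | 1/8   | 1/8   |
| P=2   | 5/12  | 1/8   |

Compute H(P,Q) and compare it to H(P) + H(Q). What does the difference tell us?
Marginal P(P) (row sums):
  P(P=0) = 1/8 + 1/12 = 5/24
  P(P=1) = 1/8 + 1/8 = 1/4
  P(P=2) = 5/12 + 1/8 = 13/24
Marginal P(Q) (column sums):
  P(Q=0) = 1/8 + 1/8 + 5/12 = 2/3
  P(Q=1) = 1/12 + 1/8 + 1/8 = 1/3

H(P,Q) = -[(1/8)·log₂(1/8) + (1/12)·log₂(1/12) + (1/8)·log₂(1/8) + (1/8)·log₂(1/8) + (5/12)·log₂(5/12) + (1/8)·log₂(1/8)]
  = 0.3750 + 0.2987 + 0.3750 + 0.3750 + 0.5263 + 0.3750
  = 2.3250 bits
H(P) = -[(5/24)·log₂(5/24) + (1/4)·log₂(1/4) + (13/24)·log₂(13/24)]
  = 0.4715 + 0.5000 + 0.4791
  = 1.4506 bits
H(Q) = -[(2/3)·log₂(2/3) + (1/3)·log₂(1/3)]
  = 0.3900 + 0.5283
  = 0.9183 bits

H(P) + H(Q) = 1.4506 + 0.9183 = 2.3689 bits
Difference: H(P) + H(Q) - H(P,Q) = 2.3689 - 2.3250 = 0.0439 bits = I(P;Q)

The difference is the mutual information; it is positive here, so P and Q are dependent (knowing one reduces uncertainty about the other by 0.0439 bits).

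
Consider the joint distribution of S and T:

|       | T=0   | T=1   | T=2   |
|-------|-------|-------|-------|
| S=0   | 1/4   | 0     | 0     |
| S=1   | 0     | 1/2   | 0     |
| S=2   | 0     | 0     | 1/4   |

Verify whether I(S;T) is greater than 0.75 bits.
Marginal P(S) (row sums):
  P(S=0) = 1/4 + 0 + 0 = 1/4
  P(S=1) = 0 + 1/2 + 0 = 1/2
  P(S=2) = 0 + 0 + 1/4 = 1/4
Marginal P(T) (column sums):
  P(T=0) = 1/4 + 0 + 0 = 1/4
  P(T=1) = 0 + 1/2 + 0 = 1/2
  P(T=2) = 0 + 0 + 1/4 = 1/4

H(S) = -[(1/4)·log₂(1/4) + (1/2)·log₂(1/2) + (1/4)·log₂(1/4)]
  = 0.5000 + 0.5000 + 0.5000
  = 1.5000 bits
H(T) = -[(1/4)·log₂(1/4) + (1/2)·log₂(1/2) + (1/4)·log₂(1/4)]
  = 0.5000 + 0.5000 + 0.5000
  = 1.5000 bits
H(S,T) = -[(1/4)·log₂(1/4) + (1/2)·log₂(1/2) + (1/4)·log₂(1/4)]
  = 0.5000 + 0.5000 + 0.5000
  = 1.5000 bits

I(S;T) = H(S) + H(T) - H(S,T)
  = 1.5000 + 1.5000 - 1.5000
  = 1.5000 bits

Yes. I(S;T) = 1.5000 bits, which is > 0.75 bits.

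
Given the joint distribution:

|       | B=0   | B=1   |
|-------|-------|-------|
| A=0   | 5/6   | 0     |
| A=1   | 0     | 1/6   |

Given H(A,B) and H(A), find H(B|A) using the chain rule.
From the chain rule: H(A,B) = H(A) + H(B|A)
Therefore: H(B|A) = H(A,B) - H(A)

H(A,B) = -[(5/6)·log₂(5/6) + (1/6)·log₂(1/6)]
  = 0.2192 + 0.4308
  = 0.6500 bits
Marginal P(A) (row sums):
  P(A=0) = 5/6 + 0 = 5/6
  P(A=1) = 0 + 1/6 = 1/6
H(A) = -[(5/6)·log₂(5/6) + (1/6)·log₂(1/6)]
  = 0.2192 + 0.4308
  = 0.6500 bits

H(B|A) = 0.6500 - 0.6500 = 0.0000 bits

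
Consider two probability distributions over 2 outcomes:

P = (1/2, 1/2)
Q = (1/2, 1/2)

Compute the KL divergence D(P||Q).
D(P||Q) = Σ P(i) log₂(P(i)/Q(i))
  i=0: (1/2) × log₂((1/2)/(1/2)) = (1/2) × log₂(1) = 0.0000
  i=1: (1/2) × log₂((1/2)/(1/2)) = (1/2) × log₂(1) = 0.0000
D(P||Q) = 0.0000 + 0.0000
  = 0.0000 bits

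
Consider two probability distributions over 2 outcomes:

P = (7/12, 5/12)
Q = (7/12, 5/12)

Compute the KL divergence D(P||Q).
D(P||Q) = Σ P(i) log₂(P(i)/Q(i))
  i=0: (7/12) × log₂((7/12)/(7/12)) = (7/12) × log₂(1) = 0.0000
  i=1: (5/12) × log₂((5/12)/(5/12)) = (5/12) × log₂(1) = 0.0000
D(P||Q) = 0.0000 + 0.0000
  = 0.0000 bits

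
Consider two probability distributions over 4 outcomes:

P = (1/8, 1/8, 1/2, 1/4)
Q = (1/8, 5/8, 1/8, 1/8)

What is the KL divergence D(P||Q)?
D(P||Q) = Σ P(i) log₂(P(i)/Q(i))
  i=0: (1/8) × log₂((1/8)/(1/8)) = (1/8) × log₂(1) = 0.0000
  i=1: (1/8) × log₂((1/8)/(5/8)) = (1/8) × log₂(1/5) = -0.2902
  i=2: (1/2) × log₂((1/2)/(1/8)) = (1/2) × log₂(4) = 1.0000
  i=3: (1/4) × log₂((1/4)/(1/8)) = (1/4) × log₂(2) = 0.2500
D(P||Q) = 0.0000 - 0.2902 + 1.0000 + 0.2500
  = 0.9598 bits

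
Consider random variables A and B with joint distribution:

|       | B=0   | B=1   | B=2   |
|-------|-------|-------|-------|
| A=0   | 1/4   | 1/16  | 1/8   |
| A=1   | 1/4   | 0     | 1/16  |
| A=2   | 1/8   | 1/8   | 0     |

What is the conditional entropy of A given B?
Marginal P(B) (column sums):
  P(B=0) = 1/4 + 1/4 + 1/8 = 5/8
  P(B=1) = 1/16 + 0 + 1/8 = 3/16
  P(B=2) = 1/8 + 1/16 + 0 = 3/16

H(A|B) = -Σ P(A,B)·log₂ P(A|B), where P(A|B) = P(A,B) / P(B)
  (cells with P(A,B) = 0 contribute 0)
  (A=0,B=0): P(A|B) = (1/4)/(5/8) = 2/5;  -(1/4)·log₂(2/5) = 0.3305
  (A=0,B=1): P(A|B) = (1/16)/(3/16) = 1/3;  -(1/16)·log₂(1/3) = 0.0991
  (A=0,B=2): P(A|B) = (1/8)/(3/16) = 2/3;  -(1/8)·log₂(2/3) = 0.0731
  (A=1,B=0): P(A|B) = (1/4)/(5/8) = 2/5;  -(1/4)·log₂(2/5) = 0.3305
  (A=1,B=2): P(A|B) = (1/16)/(3/16) = 1/3;  -(1/16)·log₂(1/3) = 0.0991
  (A=2,B=0): P(A|B) = (1/8)/(5/8) = 1/5;  -(1/8)·log₂(1/5) = 0.2902
  (A=2,B=1): P(A|B) = (1/8)/(3/16) = 2/3;  -(1/8)·log₂(2/3) = 0.0731
H(A|B) = 0.3305 + 0.0991 + 0.0731 + 0.3305 + 0.0991 + 0.2902 + 0.0731
  = 1.2956 bits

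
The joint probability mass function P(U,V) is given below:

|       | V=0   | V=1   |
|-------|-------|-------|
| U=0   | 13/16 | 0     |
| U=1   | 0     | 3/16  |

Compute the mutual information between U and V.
Marginal P(U) (row sums):
  P(U=0) = 13/16 + 0 = 13/16
  P(U=1) = 0 + 3/16 = 3/16
Marginal P(V) (column sums):
  P(V=0) = 13/16 + 0 = 13/16
  P(V=1) = 0 + 3/16 = 3/16

H(U) = -[(13/16)·log₂(13/16) + (3/16)·log₂(3/16)]
  = 0.2434 + 0.4528
  = 0.6962 bits
H(V) = -[(13/16)·log₂(13/16) + (3/16)·log₂(3/16)]
  = 0.2434 + 0.4528
  = 0.6962 bits
H(U,V) = -[(13/16)·log₂(13/16) + (3/16)·log₂(3/16)]
  = 0.2434 + 0.4528
  = 0.6962 bits

I(U;V) = H(U) + H(V) - H(U,V)
  = 0.6962 + 0.6962 - 0.6962
  = 0.6962 bits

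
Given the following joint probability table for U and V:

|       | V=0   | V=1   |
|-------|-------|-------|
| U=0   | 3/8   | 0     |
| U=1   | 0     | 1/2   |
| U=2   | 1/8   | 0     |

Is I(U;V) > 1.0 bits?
Marginal P(U) (row sums):
  P(U=0) = 3/8 + 0 = 3/8
  P(U=1) = 0 + 1/2 = 1/2
  P(U=2) = 1/8 + 0 = 1/8
Marginal P(V) (column sums):
  P(V=0) = 3/8 + 0 + 1/8 = 1/2
  P(V=1) = 0 + 1/2 + 0 = 1/2

H(U) = -[(3/8)·log₂(3/8) + (1/2)·log₂(1/2) + (1/8)·log₂(1/8)]
  = 0.5306 + 0.5000 + 0.3750
  = 1.4056 bits
H(V) = -[(1/2)·log₂(1/2) + (1/2)·log₂(1/2)]
  = 0.5000 + 0.5000
  = 1.0000 bits
H(U,V) = -[(3/8)·log₂(3/8) + (1/2)·log₂(1/2) + (1/8)·log₂(1/8)]
  = 0.5306 + 0.5000 + 0.3750
  = 1.4056 bits

I(U;V) = H(U) + H(V) - H(U,V)
  = 1.4056 + 1.0000 - 1.4056
  = 1.0000 bits

No. I(U;V) = 1.0000 bits, which is ≤ 1.0 bits.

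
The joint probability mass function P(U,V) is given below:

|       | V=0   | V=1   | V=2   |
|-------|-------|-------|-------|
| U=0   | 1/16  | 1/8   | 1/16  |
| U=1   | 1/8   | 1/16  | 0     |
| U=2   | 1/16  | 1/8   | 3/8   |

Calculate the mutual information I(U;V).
Marginal P(U) (row sums):
  P(U=0) = 1/16 + 1/8 + 1/16 = 1/4
  P(U=1) = 1/8 + 1/16 + 0 = 3/16
  P(U=2) = 1/16 + 1/8 + 3/8 = 9/16
Marginal P(V) (column sums):
  P(V=0) = 1/16 + 1/8 + 1/16 = 1/4
  P(V=1) = 1/8 + 1/16 + 1/8 = 5/16
  P(V=2) = 1/16 + 0 + 3/8 = 7/16

H(U) = -[(1/4)·log₂(1/4) + (3/16)·log₂(3/16) + (9/16)·log₂(9/16)]
  = 0.5000 + 0.4528 + 0.4669
  = 1.4197 bits
H(V) = -[(1/4)·log₂(1/4) + (5/16)·log₂(5/16) + (7/16)·log₂(7/16)]
  = 0.5000 + 0.5244 + 0.5218
  = 1.5462 bits
H(U,V) = -[(1/16)·log₂(1/16) + (1/8)·log₂(1/8) + (1/16)·log₂(1/16) + (1/8)·log₂(1/8) + (1/16)·log₂(1/16) + (1/16)·log₂(1/16) + (1/8)·log₂(1/8) + (3/8)·log₂(3/8)]
  = 0.2500 + 0.3750 + 0.2500 + 0.3750 + 0.2500 + 0.2500 + 0.3750 + 0.5306
  = 2.6556 bits

I(U;V) = H(U) + H(V) - H(U,V)
  = 1.4197 + 1.5462 - 2.6556
  = 0.3103 bits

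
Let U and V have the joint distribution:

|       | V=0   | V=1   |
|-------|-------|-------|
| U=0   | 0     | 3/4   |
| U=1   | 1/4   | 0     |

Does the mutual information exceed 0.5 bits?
Marginal P(U) (row sums):
  P(U=0) = 0 + 3/4 = 3/4
  P(U=1) = 1/4 + 0 = 1/4
Marginal P(V) (column sums):
  P(V=0) = 0 + 1/4 = 1/4
  P(V=1) = 3/4 + 0 = 3/4

H(U) = -[(3/4)·log₂(3/4) + (1/4)·log₂(1/4)]
  = 0.3113 + 0.5000
  = 0.8113 bits
H(V) = -[(1/4)·log₂(1/4) + (3/4)·log₂(3/4)]
  = 0.5000 + 0.3113
  = 0.8113 bits
H(U,V) = -[(3/4)·log₂(3/4) + (1/4)·log₂(1/4)]
  = 0.3113 + 0.5000
  = 0.8113 bits

I(U;V) = H(U) + H(V) - H(U,V)
  = 0.8113 + 0.8113 - 0.8113
  = 0.8113 bits

Yes. I(U;V) = 0.8113 bits, which is > 0.5 bits.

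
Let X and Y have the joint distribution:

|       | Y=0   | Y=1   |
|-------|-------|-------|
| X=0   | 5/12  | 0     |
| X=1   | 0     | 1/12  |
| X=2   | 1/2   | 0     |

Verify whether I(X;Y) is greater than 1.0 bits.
Marginal P(X) (row sums):
  P(X=0) = 5/12 + 0 = 5/12
  P(X=1) = 0 + 1/12 = 1/12
  P(X=2) = 1/2 + 0 = 1/2
Marginal P(Y) (column sums):
  P(Y=0) = 5/12 + 0 + 1/2 = 11/12
  P(Y=1) = 0 + 1/12 + 0 = 1/12

H(X) = -[(5/12)·log₂(5/12) + (1/12)·log₂(1/12) + (1/2)·log₂(1/2)]
  = 0.5263 + 0.2987 + 0.5000
  = 1.3250 bits
H(Y) = -[(11/12)·log₂(11/12) + (1/12)·log₂(1/12)]
  = 0.1151 + 0.2987
  = 0.4138 bits
H(X,Y) = -[(5/12)·log₂(5/12) + (1/12)·log₂(1/12) + (1/2)·log₂(1/2)]
  = 0.5263 + 0.2987 + 0.5000
  = 1.3250 bits

I(X;Y) = H(X) + H(Y) - H(X,Y)
  = 1.3250 + 0.4138 - 1.3250
  = 0.4138 bits

No. I(X;Y) = 0.4138 bits, which is ≤ 1.0 bits.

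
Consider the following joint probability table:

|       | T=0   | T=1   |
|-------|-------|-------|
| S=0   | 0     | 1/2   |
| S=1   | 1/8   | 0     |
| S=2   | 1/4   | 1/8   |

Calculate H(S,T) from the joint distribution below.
H(S,T) = -Σ P(S,T) log₂ P(S,T), summed over the non-zero cells:
H(S,T) = -[(1/2)·log₂(1/2) + (1/8)·log₂(1/8) + (1/4)·log₂(1/4) + (1/8)·log₂(1/8)]
  = 0.5000 + 0.3750 + 0.5000 + 0.3750
  = 1.7500 bits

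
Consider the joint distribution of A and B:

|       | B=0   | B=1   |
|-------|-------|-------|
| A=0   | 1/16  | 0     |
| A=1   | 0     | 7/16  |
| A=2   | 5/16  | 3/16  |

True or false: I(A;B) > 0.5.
Marginal P(A) (row sums):
  P(A=0) = 1/16 + 0 = 1/16
  P(A=1) = 0 + 7/16 = 7/16
  P(A=2) = 5/16 + 3/16 = 1/2
Marginal P(B) (column sums):
  P(B=0) = 1/16 + 0 + 5/16 = 3/8
  P(B=1) = 0 + 7/16 + 3/16 = 5/8

H(A) = -[(1/16)·log₂(1/16) + (7/16)·log₂(7/16) + (1/2)·log₂(1/2)]
  = 0.2500 + 0.5218 + 0.5000
  = 1.2718 bits
H(B) = -[(3/8)·log₂(3/8) + (5/8)·log₂(5/8)]
  = 0.5306 + 0.4238
  = 0.9544 bits
H(A,B) = -[(1/16)·log₂(1/16) + (7/16)·log₂(7/16) + (5/16)·log₂(5/16) + (3/16)·log₂(3/16)]
  = 0.2500 + 0.5218 + 0.5244 + 0.4528
  = 1.7490 bits

I(A;B) = H(A) + H(B) - H(A,B)
  = 1.2718 + 0.9544 - 1.7490
  = 0.4772 bits

False. I(A;B) = 0.4772 bits, which is ≤ 0.5 bits.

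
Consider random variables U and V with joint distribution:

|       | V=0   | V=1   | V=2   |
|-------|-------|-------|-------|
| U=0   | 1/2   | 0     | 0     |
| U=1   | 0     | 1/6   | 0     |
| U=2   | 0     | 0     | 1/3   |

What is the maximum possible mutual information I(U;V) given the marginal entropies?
The upper bound on mutual information is I(U;V) ≤ min(H(U), H(V)).

Marginal P(U) (row sums):
  P(U=0) = 1/2 + 0 + 0 = 1/2
  P(U=1) = 0 + 1/6 + 0 = 1/6
  P(U=2) = 0 + 0 + 1/3 = 1/3
Marginal P(V) (column sums):
  P(V=0) = 1/2 + 0 + 0 = 1/2
  P(V=1) = 0 + 1/6 + 0 = 1/6
  P(V=2) = 0 + 0 + 1/3 = 1/3

H(U) = -[(1/2)·log₂(1/2) + (1/6)·log₂(1/6) + (1/3)·log₂(1/3)]
  = 0.5000 + 0.4308 + 0.5283
  = 1.4591 bits
H(V) = -[(1/2)·log₂(1/2) + (1/6)·log₂(1/6) + (1/3)·log₂(1/3)]
  = 0.5000 + 0.4308 + 0.5283
  = 1.4591 bits

Maximum possible I(U;V) = min(1.4591, 1.4591) = 1.4591 bits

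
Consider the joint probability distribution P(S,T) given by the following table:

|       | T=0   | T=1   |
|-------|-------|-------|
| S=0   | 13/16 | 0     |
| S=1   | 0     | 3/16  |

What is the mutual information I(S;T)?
Marginal P(S) (row sums):
  P(S=0) = 13/16 + 0 = 13/16
  P(S=1) = 0 + 3/16 = 3/16
Marginal P(T) (column sums):
  P(T=0) = 13/16 + 0 = 13/16
  P(T=1) = 0 + 3/16 = 3/16

H(S) = -[(13/16)·log₂(13/16) + (3/16)·log₂(3/16)]
  = 0.2434 + 0.4528
  = 0.6962 bits
H(T) = -[(13/16)·log₂(13/16) + (3/16)·log₂(3/16)]
  = 0.2434 + 0.4528
  = 0.6962 bits
H(S,T) = -[(13/16)·log₂(13/16) + (3/16)·log₂(3/16)]
  = 0.2434 + 0.4528
  = 0.6962 bits

I(S;T) = H(S) + H(T) - H(S,T)
  = 0.6962 + 0.6962 - 0.6962
  = 0.6962 bits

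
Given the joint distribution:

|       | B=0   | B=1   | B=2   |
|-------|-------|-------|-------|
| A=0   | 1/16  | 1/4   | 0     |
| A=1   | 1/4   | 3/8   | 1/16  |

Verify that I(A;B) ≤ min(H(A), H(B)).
Marginal P(A) (row sums):
  P(A=0) = 1/16 + 1/4 + 0 = 5/16
  P(A=1) = 1/4 + 3/8 + 1/16 = 11/16
Marginal P(B) (column sums):
  P(B=0) = 1/16 + 1/4 = 5/16
  P(B=1) = 1/4 + 3/8 = 5/8
  P(B=2) = 0 + 1/16 = 1/16

H(A) = -[(5/16)·log₂(5/16) + (11/16)·log₂(11/16)]
  = 0.5244 + 0.3716
  = 0.8960 bits
H(B) = -[(5/16)·log₂(5/16) + (5/8)·log₂(5/8) + (1/16)·log₂(1/16)]
  = 0.5244 + 0.4238 + 0.2500
  = 1.1982 bits
H(A,B) = -[(1/16)·log₂(1/16) + (1/4)·log₂(1/4) + (1/4)·log₂(1/4) + (3/8)·log₂(3/8) + (1/16)·log₂(1/16)]
  = 0.2500 + 0.5000 + 0.5000 + 0.5306 + 0.2500
  = 2.0306 bits

I(A;B) = H(A) + H(B) - H(A,B)
  = 0.8960 + 1.1982 - 2.0306
  = 0.0636 bits

min(H(A), H(B)) = min(0.8960, 1.1982) = 0.8960 bits
Since 0.0636 ≤ 0.8960, the bound is satisfied ✓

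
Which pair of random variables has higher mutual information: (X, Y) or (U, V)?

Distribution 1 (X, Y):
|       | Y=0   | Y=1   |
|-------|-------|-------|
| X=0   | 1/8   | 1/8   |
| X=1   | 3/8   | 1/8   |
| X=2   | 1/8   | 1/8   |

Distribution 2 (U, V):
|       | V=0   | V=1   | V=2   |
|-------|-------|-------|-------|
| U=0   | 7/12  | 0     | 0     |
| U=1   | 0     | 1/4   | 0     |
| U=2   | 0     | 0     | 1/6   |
Distribution 1 (X, Y):
Marginal P(X) (row sums):
  P(X=0) = 1/8 + 1/8 = 1/4
  P(X=1) = 3/8 + 1/8 = 1/2
  P(X=2) = 1/8 + 1/8 = 1/4
Marginal P(Y) (column sums):
  P(Y=0) = 1/8 + 3/8 + 1/8 = 5/8
  P(Y=1) = 1/8 + 1/8 + 1/8 = 3/8

H(X) = -[(1/4)·log₂(1/4) + (1/2)·log₂(1/2) + (1/4)·log₂(1/4)]
  = 0.5000 + 0.5000 + 0.5000
  = 1.5000 bits
H(Y) = -[(5/8)·log₂(5/8) + (3/8)·log₂(3/8)]
  = 0.4238 + 0.5306
  = 0.9544 bits
H(X,Y) = -[(1/8)·log₂(1/8) + (1/8)·log₂(1/8) + (3/8)·log₂(3/8) + (1/8)·log₂(1/8) + (1/8)·log₂(1/8) + (1/8)·log₂(1/8)]
  = 0.3750 + 0.3750 + 0.5306 + 0.3750 + 0.3750 + 0.3750
  = 2.4056 bits

I(X;Y) = H(X) + H(Y) - H(X,Y)
  = 1.5000 + 0.9544 - 2.4056
  = 0.0488 bits

Distribution 2 (U, V):
Marginal P(U) (row sums):
  P(U=0) = 7/12 + 0 + 0 = 7/12
  P(U=1) = 0 + 1/4 + 0 = 1/4
  P(U=2) = 0 + 0 + 1/6 = 1/6
Marginal P(V) (column sums):
  P(V=0) = 7/12 + 0 + 0 = 7/12
  P(V=1) = 0 + 1/4 + 0 = 1/4
  P(V=2) = 0 + 0 + 1/6 = 1/6

H(U) = -[(7/12)·log₂(7/12) + (1/4)·log₂(1/4) + (1/6)·log₂(1/6)]
  = 0.4536 + 0.5000 + 0.4308
  = 1.3844 bits
H(V) = -[(7/12)·log₂(7/12) + (1/4)·log₂(1/4) + (1/6)·log₂(1/6)]
  = 0.4536 + 0.5000 + 0.4308
  = 1.3844 bits
H(U,V) = -[(7/12)·log₂(7/12) + (1/4)·log₂(1/4) + (1/6)·log₂(1/6)]
  = 0.4536 + 0.5000 + 0.4308
  = 1.3844 bits

I(U;V) = H(U) + H(V) - H(U,V)
  = 1.3844 + 1.3844 - 1.3844
  = 1.3844 bits

I(U;V) = 1.3844 bits > I(X;Y) = 0.0488 bits, so (U, V) has the higher mutual information (stronger dependence).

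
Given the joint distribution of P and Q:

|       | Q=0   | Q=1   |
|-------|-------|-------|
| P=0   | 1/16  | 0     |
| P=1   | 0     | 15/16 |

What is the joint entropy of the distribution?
H(P,Q) = -Σ P(P,Q) log₂ P(P,Q), summed over the non-zero cells:
H(P,Q) = -[(1/16)·log₂(1/16) + (15/16)·log₂(15/16)]
  = 0.2500 + 0.0873
  = 0.3373 bits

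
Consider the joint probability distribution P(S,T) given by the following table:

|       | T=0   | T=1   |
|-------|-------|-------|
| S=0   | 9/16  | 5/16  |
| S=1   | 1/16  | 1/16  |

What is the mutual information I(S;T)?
Marginal P(S) (row sums):
  P(S=0) = 9/16 + 5/16 = 7/8
  P(S=1) = 1/16 + 1/16 = 1/8
Marginal P(T) (column sums):
  P(T=0) = 9/16 + 1/16 = 5/8
  P(T=1) = 5/16 + 1/16 = 3/8

H(S) = -[(7/8)·log₂(7/8) + (1/8)·log₂(1/8)]
  = 0.1686 + 0.3750
  = 0.5436 bits
H(T) = -[(5/8)·log₂(5/8) + (3/8)·log₂(3/8)]
  = 0.4238 + 0.5306
  = 0.9544 bits
H(S,T) = -[(9/16)·log₂(9/16) + (5/16)·log₂(5/16) + (1/16)·log₂(1/16) + (1/16)·log₂(1/16)]
  = 0.4669 + 0.5244 + 0.2500 + 0.2500
  = 1.4913 bits

I(S;T) = H(S) + H(T) - H(S,T)
  = 0.5436 + 0.9544 - 1.4913
  = 0.0067 bits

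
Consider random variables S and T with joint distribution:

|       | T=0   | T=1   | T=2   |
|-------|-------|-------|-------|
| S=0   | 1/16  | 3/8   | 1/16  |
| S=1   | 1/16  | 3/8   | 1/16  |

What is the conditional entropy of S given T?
Marginal P(T) (column sums):
  P(T=0) = 1/16 + 1/16 = 1/8
  P(T=1) = 3/8 + 3/8 = 3/4
  P(T=2) = 1/16 + 1/16 = 1/8

H(S|T) = -Σ P(S,T)·log₂ P(S|T), where P(S|T) = P(S,T) / P(T)
  (S=0,T=0): P(S|T) = (1/16)/(1/8) = 1/2;  -(1/16)·log₂(1/2) = 0.0625
  (S=0,T=1): P(S|T) = (3/8)/(3/4) = 1/2;  -(3/8)·log₂(1/2) = 0.3750
  (S=0,T=2): P(S|T) = (1/16)/(1/8) = 1/2;  -(1/16)·log₂(1/2) = 0.0625
  (S=1,T=0): P(S|T) = (1/16)/(1/8) = 1/2;  -(1/16)·log₂(1/2) = 0.0625
  (S=1,T=1): P(S|T) = (3/8)/(3/4) = 1/2;  -(3/8)·log₂(1/2) = 0.3750
  (S=1,T=2): P(S|T) = (1/16)/(1/8) = 1/2;  -(1/16)·log₂(1/2) = 0.0625
H(S|T) = 0.0625 + 0.3750 + 0.0625 + 0.0625 + 0.3750 + 0.0625
  = 1.0000 bits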